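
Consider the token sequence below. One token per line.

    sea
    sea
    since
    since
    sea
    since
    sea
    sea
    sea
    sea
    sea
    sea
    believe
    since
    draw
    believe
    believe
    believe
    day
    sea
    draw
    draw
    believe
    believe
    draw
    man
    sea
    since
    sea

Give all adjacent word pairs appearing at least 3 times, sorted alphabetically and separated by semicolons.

believe believe; sea sea; sea since; since sea

Bigram counts meeting the condition (at least 3 times):
  believe believe: 3
  sea sea: 6
  sea since: 3
  since sea: 3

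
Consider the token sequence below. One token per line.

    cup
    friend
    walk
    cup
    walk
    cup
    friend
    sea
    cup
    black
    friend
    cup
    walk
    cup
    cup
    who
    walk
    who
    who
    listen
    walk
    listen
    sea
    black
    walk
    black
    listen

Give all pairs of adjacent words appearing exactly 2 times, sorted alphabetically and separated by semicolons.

cup friend; cup walk

Bigram counts meeting the condition (exactly 2 times):
  cup friend: 2
  cup walk: 2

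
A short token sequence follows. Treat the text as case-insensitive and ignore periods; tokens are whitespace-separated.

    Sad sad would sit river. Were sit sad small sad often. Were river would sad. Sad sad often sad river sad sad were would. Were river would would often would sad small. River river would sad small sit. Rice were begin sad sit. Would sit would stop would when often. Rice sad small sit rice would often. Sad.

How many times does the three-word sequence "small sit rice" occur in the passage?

2

Scanning the 56 overlapping trigram windows for "small sit rice":
  position 37–39: small sit rice
  position 53–55: small sit rice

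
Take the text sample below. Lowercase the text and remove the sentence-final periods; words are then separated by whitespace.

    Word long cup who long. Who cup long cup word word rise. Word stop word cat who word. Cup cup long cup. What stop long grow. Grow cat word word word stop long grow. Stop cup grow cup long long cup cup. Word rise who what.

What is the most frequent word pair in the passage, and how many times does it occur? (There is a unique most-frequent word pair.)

Bigram frequencies (highest first):
  long cup: 4
  cup long: 3
  word word: 3
  cup word: 2
  word rise: 2
  word stop: 2
  … (26 more, each ≤ 2)

"long cup", 4 times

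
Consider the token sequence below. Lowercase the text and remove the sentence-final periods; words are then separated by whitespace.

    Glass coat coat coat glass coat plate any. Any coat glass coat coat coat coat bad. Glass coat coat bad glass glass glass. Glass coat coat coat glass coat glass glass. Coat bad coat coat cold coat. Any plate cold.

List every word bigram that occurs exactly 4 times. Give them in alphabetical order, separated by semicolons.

coat glass; glass glass

Bigram counts meeting the condition (exactly 4 times):
  coat glass: 4
  glass glass: 4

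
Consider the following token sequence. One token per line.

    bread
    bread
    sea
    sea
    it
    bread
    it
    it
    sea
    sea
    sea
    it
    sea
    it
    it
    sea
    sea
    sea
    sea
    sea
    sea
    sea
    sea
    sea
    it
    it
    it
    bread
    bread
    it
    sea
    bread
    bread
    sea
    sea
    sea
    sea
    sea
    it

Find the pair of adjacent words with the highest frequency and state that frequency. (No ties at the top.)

Bigram frequencies (highest first):
  sea sea: 15
  sea it: 5
  it it: 4
  it sea: 4
  bread bread: 3
  bread sea: 2
  … (3 more, each ≤ 2)

"sea sea", 15 times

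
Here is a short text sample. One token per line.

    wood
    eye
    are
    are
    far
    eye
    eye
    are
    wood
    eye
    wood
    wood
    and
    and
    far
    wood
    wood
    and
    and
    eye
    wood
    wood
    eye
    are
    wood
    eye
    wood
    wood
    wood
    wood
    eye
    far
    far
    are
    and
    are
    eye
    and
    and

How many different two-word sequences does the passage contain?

21

39 tokens → 38 bigram windows in total.
Repeated bigrams (each contributes count−1 duplicates):
  wood wood: 6
  wood eye: 5
  and and: 3
  eye are: 3
  eye wood: 3
  are wood: 2
  wood and: 2
17 duplicate windows → 38 − 17 = 21 distinct.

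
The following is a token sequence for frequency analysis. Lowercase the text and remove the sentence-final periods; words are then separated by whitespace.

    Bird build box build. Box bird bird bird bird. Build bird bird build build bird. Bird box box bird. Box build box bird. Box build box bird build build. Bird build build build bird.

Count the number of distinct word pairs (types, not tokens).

9

34 tokens → 33 bigram windows in total.
Repeated bigrams (each contributes count−1 duplicates):
  bird bird: 5
  bird build: 5
  box bird: 4
  build bird: 4
  build box: 4
  build build: 4
  bird box: 3
  box build: 3
24 duplicate windows → 33 − 24 = 9 distinct.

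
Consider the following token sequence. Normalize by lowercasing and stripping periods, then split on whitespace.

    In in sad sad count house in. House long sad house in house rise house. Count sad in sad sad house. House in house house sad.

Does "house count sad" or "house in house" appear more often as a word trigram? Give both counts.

"house in house" (3 vs 1)

"house count sad": 1 occurrence
"house in house": 3 occurrences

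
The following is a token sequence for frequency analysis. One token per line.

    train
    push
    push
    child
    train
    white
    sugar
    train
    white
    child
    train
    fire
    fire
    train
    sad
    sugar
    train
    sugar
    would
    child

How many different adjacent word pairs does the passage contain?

16

20 tokens → 19 bigram windows in total.
Repeated bigrams (each contributes count−1 duplicates):
  child train: 2
  sugar train: 2
  train white: 2
3 duplicate windows → 19 − 3 = 16 distinct.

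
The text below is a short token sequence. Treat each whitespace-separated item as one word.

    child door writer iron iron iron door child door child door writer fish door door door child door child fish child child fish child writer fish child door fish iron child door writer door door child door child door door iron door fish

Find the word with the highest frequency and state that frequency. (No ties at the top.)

Unigram frequencies (highest first):
  door: 16
  child: 12
  fish: 6
  iron: 5
  writer: 4

"door", 16 times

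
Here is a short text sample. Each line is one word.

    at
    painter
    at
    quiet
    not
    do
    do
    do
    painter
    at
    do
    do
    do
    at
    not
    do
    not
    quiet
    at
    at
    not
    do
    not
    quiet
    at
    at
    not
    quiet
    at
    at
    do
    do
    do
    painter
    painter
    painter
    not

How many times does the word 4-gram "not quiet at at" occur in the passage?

Scanning the 34 overlapping 4-gram windows for "not quiet at at":
  position 17–20: not quiet at at
  position 23–26: not quiet at at
  position 27–30: not quiet at at

3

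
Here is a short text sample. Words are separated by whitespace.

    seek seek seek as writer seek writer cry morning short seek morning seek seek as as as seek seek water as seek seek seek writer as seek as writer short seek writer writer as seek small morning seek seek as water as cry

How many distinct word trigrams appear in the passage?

34

43 tokens → 41 trigram windows in total.
Repeated trigrams (each contributes count−1 duplicates):
  seek seek as: 3
  as seek seek: 2
  morning seek seek: 2
  seek as writer: 2
  seek seek seek: 2
  writer as seek: 2
7 duplicate windows → 41 − 7 = 34 distinct.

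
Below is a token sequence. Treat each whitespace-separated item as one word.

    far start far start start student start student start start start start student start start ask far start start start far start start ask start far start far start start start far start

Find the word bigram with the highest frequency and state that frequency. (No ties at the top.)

Bigram frequencies (highest first):
  start start: 10
  far start: 7
  start far: 5
  start student: 3
  student start: 3
  start ask: 2
  … (2 more, each ≤ 1)

"start start", 10 times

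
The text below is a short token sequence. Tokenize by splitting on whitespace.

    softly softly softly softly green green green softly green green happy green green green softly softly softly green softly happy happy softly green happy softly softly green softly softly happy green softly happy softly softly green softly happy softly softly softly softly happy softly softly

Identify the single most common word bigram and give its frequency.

"softly softly", 12 times

Bigram frequencies (highest first):
  softly softly: 12
  softly green: 6
  green softly: 6
  green green: 5
  softly happy: 5
  happy softly: 5
  … (3 more, each ≤ 2)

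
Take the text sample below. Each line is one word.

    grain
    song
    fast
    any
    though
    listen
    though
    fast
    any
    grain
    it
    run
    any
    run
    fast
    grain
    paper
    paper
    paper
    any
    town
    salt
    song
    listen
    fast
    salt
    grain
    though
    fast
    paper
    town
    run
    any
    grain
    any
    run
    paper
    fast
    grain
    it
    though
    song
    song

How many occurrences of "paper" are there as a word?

5

Scanning the 43 tokens for "paper":
  position 17: paper
  position 18: paper
  position 19: paper
  position 30: paper
  position 37: paper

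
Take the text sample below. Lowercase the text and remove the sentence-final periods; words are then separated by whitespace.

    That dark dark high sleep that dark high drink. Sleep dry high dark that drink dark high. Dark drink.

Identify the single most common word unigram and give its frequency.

Unigram frequencies (highest first):
  dark: 6
  high: 4
  that: 3
  drink: 3
  sleep: 2
  dry: 1

"dark", 6 times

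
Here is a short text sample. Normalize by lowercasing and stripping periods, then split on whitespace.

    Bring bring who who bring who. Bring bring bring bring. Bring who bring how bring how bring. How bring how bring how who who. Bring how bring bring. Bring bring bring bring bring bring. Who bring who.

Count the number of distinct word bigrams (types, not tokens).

7

37 tokens → 36 bigram windows in total.
Repeated bigrams (each contributes count−1 duplicates):
  bring bring: 12
  bring how: 6
  bring who: 5
  how bring: 5
  who bring: 5
  who who: 2
29 duplicate windows → 36 − 29 = 7 distinct.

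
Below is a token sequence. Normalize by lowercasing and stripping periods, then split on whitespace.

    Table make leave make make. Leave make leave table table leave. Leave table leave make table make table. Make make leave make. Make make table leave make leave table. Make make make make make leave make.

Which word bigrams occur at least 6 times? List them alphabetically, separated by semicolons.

Bigram counts meeting the condition (at least 6 times):
  leave make: 6
  make leave: 6
  make make: 8

leave make; make leave; make make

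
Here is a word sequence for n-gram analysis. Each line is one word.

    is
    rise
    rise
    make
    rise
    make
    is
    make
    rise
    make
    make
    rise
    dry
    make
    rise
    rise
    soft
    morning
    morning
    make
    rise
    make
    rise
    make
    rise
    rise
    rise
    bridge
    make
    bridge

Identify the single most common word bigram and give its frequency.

Bigram frequencies (highest first):
  make rise: 7
  rise make: 5
  rise rise: 4
  is rise: 1
  make is: 1
  is make: 1
  … (10 more, each ≤ 1)

"make rise", 7 times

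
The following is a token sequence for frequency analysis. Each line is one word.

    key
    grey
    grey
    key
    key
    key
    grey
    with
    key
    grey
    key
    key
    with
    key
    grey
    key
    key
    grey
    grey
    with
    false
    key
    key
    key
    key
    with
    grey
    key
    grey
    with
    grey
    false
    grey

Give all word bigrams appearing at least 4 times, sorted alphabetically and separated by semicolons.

Bigram counts meeting the condition (at least 4 times):
  grey key: 4
  key grey: 6
  key key: 7

grey key; key grey; key key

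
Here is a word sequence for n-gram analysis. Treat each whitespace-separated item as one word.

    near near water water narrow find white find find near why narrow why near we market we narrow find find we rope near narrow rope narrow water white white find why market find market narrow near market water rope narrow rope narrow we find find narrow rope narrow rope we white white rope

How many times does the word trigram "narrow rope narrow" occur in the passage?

3

Scanning the 51 overlapping trigram windows for "narrow rope narrow":
  position 24–26: narrow rope narrow
  position 40–42: narrow rope narrow
  position 46–48: narrow rope narrow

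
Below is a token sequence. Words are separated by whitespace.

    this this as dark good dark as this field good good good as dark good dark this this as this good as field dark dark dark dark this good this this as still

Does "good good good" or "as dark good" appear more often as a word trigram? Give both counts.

"as dark good" (2 vs 1)

"good good good": 1 occurrence
"as dark good": 2 occurrences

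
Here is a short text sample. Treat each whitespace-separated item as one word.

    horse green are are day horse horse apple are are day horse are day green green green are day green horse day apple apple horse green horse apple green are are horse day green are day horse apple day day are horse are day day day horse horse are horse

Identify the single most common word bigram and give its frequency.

Bigram frequencies (highest first):
  are day: 6
  green are: 4
  day horse: 4
  are are: 3
  horse apple: 3
  horse are: 3
  … (15 more, each ≤ 3)

"are day", 6 times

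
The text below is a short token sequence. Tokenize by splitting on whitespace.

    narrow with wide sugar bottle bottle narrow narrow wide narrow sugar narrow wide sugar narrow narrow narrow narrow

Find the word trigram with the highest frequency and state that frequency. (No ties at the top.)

"narrow narrow narrow", 2 times

Trigram frequencies (highest first):
  narrow narrow narrow: 2
  narrow with wide: 1
  with wide sugar: 1
  wide sugar bottle: 1
  sugar bottle bottle: 1
  bottle bottle narrow: 1
  … (9 more, each ≤ 1)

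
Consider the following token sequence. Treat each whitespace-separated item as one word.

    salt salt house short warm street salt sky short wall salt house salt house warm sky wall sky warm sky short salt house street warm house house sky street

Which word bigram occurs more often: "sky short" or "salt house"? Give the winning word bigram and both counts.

"salt house" (4 vs 2)

"sky short": 2 occurrences
"salt house": 4 occurrences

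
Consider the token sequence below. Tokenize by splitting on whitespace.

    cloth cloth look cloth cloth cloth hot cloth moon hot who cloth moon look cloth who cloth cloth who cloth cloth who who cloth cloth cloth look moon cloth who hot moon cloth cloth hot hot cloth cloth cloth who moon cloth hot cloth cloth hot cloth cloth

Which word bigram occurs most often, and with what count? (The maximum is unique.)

Bigram frequencies (highest first):
  cloth cloth: 12
  cloth who: 5
  cloth hot: 4
  hot cloth: 4
  who cloth: 4
  moon cloth: 3
  … (12 more, each ≤ 2)

"cloth cloth", 12 times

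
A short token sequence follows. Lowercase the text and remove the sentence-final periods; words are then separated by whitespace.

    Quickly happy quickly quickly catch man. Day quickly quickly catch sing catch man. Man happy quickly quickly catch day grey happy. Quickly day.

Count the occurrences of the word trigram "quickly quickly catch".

3

Scanning the 21 overlapping trigram windows for "quickly quickly catch":
  position 3–5: quickly quickly catch
  position 8–10: quickly quickly catch
  position 16–18: quickly quickly catch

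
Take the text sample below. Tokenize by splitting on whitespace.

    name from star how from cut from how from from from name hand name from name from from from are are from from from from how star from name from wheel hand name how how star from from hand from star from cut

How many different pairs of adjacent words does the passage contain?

22

43 tokens → 42 bigram windows in total.
Repeated bigrams (each contributes count−1 duplicates):
  from from: 8
  name from: 4
  from name: 3
  star from: 3
  from cut: 2
  from how: 2
  from star: 2
  hand name: 2
  … (2 more repeated)
20 duplicate windows → 42 − 20 = 22 distinct.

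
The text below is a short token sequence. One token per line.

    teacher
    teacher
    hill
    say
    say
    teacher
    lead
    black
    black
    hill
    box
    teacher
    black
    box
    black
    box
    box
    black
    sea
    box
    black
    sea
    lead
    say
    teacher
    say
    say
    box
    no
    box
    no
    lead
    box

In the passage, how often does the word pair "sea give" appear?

Scanning the 32 overlapping bigram windows for "sea give":
  (none found)

0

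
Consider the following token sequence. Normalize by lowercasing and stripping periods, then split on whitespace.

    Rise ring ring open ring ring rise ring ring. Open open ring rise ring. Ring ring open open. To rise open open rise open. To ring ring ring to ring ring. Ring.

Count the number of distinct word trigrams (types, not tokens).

32 tokens → 30 trigram windows in total.
Repeated trigrams (each contributes count−1 duplicates):
  ring ring open: 3
  ring ring ring: 3
  rise ring ring: 3
  ring open open: 2
  ring rise ring: 2
  to ring ring: 2
9 duplicate windows → 30 − 9 = 21 distinct.

21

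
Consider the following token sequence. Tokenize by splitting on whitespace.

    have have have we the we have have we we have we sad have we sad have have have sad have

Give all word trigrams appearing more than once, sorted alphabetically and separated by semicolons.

Trigram counts meeting the condition (more than once):
  have have have: 2
  have have we: 2
  have we sad: 2
  we sad have: 2

have have have; have have we; have we sad; we sad have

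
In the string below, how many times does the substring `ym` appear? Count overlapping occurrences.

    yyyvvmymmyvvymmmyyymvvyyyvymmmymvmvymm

6

Sliding a length-2 window over the 38 characters (37 positions):
  position 7–8: ym
  position 13–14: ym
  position 19–20: ym
  position 27–28: ym
  position 31–32: ym
  position 36–37: ym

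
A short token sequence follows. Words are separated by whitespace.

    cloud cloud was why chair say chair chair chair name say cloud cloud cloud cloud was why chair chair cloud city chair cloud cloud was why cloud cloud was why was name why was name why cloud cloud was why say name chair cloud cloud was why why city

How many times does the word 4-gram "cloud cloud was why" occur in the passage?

6

Scanning the 46 overlapping 4-gram windows for "cloud cloud was why":
  position 1–4: cloud cloud was why
  position 14–17: cloud cloud was why
  position 23–26: cloud cloud was why
  position 27–30: cloud cloud was why
  position 37–40: cloud cloud was why
  position 44–47: cloud cloud was why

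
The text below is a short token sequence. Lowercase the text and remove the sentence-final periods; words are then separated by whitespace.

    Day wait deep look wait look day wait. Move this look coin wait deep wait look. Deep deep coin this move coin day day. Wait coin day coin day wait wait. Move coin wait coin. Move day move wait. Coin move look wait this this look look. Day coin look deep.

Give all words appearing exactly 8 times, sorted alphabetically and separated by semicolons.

day; look

Unigram counts meeting the condition (exactly 8 times):
  day: 8
  look: 8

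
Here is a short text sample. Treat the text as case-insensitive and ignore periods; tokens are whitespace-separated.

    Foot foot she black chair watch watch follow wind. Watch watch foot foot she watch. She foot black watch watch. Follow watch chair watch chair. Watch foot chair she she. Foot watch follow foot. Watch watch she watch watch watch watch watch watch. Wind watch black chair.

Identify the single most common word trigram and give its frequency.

Trigram frequencies (highest first):
  watch watch watch: 4
  foot foot she: 2
  watch watch follow: 2
  watch chair watch: 2
  foot she black: 1
  she black chair: 1
  … (33 more, each ≤ 1)

"watch watch watch", 4 times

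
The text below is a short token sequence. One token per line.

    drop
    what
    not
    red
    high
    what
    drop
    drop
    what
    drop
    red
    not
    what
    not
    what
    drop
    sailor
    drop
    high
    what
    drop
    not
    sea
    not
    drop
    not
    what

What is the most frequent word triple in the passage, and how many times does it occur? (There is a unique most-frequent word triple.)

Trigram frequencies (highest first):
  high what drop: 2
  drop what not: 1
  what not red: 1
  not red high: 1
  red high what: 1
  what drop drop: 1
  … (18 more, each ≤ 1)

"high what drop", 2 times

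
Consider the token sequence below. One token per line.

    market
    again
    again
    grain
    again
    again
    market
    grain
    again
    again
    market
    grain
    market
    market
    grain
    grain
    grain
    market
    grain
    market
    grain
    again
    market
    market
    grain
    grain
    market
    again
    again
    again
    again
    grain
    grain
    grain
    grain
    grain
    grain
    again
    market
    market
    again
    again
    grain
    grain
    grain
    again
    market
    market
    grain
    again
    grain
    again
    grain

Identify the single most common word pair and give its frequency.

Bigram frequencies (highest first):
  grain grain: 10
  again again: 7
  grain again: 7
  market grain: 7
  again grain: 5
  again market: 5
  … (3 more, each ≤ 4)

"grain grain", 10 times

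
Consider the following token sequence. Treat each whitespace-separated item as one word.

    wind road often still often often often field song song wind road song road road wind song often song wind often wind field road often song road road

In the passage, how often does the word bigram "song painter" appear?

Scanning the 27 overlapping bigram windows for "song painter":
  (none found)

0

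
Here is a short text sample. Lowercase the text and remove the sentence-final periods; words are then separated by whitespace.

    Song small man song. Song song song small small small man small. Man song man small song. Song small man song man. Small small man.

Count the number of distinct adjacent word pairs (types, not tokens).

25 tokens → 24 bigram windows in total.
Repeated bigrams (each contributes count−1 duplicates):
  small man: 5
  song song: 4
  man small: 3
  man song: 3
  small small: 3
  song small: 3
  song man: 2
16 duplicate windows → 24 − 16 = 8 distinct.

8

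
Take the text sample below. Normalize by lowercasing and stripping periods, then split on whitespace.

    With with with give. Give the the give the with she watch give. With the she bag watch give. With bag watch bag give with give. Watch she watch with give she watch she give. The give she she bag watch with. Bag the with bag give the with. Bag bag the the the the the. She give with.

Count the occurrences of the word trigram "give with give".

1

Scanning the 57 overlapping trigram windows for "give with give":
  position 24–26: give with give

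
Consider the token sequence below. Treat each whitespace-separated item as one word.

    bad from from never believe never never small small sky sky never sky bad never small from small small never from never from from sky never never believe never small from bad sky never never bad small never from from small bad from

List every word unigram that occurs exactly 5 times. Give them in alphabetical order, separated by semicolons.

Unigram counts meeting the condition (exactly 5 times):
  bad: 5
  sky: 5

bad; sky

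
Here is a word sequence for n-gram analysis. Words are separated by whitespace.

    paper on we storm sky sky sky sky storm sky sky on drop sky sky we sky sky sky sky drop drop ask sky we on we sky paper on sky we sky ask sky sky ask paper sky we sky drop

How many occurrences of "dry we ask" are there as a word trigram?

0

Scanning the 40 overlapping trigram windows for "dry we ask":
  (none found)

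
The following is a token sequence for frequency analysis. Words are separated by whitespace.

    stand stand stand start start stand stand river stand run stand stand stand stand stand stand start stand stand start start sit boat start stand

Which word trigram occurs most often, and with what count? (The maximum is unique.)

Trigram frequencies (highest first):
  stand stand stand: 5
  stand stand start: 3
  stand start start: 2
  start stand stand: 2
  start start stand: 1
  stand stand river: 1
  … (9 more, each ≤ 1)

"stand stand stand", 5 times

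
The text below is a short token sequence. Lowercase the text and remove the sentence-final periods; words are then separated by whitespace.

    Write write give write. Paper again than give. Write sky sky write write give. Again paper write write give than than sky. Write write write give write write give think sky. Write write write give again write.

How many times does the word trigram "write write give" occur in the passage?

6

Scanning the 35 overlapping trigram windows for "write write give":
  position 1–3: write write give
  position 12–14: write write give
  position 17–19: write write give
  position 24–26: write write give
  position 27–29: write write give
  position 33–35: write write give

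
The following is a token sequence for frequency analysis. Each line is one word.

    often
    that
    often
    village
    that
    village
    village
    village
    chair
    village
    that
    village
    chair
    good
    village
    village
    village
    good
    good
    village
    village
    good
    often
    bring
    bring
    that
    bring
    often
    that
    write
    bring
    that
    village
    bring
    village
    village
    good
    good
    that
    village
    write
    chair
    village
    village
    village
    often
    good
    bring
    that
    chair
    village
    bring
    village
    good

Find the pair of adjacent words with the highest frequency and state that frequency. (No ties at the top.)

Bigram frequencies (highest first):
  village village: 8
  that village: 4
  village good: 4
  chair village: 3
  bring that: 3
  often that: 2
  … (23 more, each ≤ 2)

"village village", 8 times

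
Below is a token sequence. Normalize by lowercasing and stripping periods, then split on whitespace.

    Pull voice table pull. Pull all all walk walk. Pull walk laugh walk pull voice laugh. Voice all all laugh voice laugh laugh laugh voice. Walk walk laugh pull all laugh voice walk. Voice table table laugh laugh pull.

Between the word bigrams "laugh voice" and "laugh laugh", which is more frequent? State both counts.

"laugh voice" (4 vs 3)

"laugh voice": 4 occurrences
"laugh laugh": 3 occurrences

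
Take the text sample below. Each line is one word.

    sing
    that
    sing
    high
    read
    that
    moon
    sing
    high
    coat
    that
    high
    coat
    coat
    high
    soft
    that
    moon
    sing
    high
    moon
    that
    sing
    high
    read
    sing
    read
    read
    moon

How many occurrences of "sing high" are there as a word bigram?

4

Scanning the 28 overlapping bigram windows for "sing high":
  position 3–4: sing high
  position 8–9: sing high
  position 19–20: sing high
  position 23–24: sing high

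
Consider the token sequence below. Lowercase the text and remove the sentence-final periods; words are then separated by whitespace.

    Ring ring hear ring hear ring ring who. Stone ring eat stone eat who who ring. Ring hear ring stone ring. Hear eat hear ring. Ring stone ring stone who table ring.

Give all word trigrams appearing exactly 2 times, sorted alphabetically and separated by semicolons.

Trigram counts meeting the condition (exactly 2 times):
  hear ring ring: 2
  ring ring hear: 2
  ring stone ring: 2

hear ring ring; ring ring hear; ring stone ring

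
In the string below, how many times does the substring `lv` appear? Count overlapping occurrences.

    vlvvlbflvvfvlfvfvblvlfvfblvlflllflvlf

Sliding a length-2 window over the 37 characters (36 positions):
  position 2–3: lv
  position 8–9: lv
  position 19–20: lv
  position 26–27: lv
  position 34–35: lv

5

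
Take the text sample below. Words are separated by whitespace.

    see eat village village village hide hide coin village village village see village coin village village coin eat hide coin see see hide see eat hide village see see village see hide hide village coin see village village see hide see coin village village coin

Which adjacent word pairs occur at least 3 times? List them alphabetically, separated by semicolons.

coin village; see hide; see village; village coin; village see; village village

Bigram counts meeting the condition (at least 3 times):
  coin village: 3
  see hide: 3
  see village: 3
  village coin: 4
  village see: 4
  village village: 7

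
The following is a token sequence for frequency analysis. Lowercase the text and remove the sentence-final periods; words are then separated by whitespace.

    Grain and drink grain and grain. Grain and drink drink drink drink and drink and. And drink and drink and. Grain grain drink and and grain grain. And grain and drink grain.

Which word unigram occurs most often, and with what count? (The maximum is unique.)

Unigram frequencies (highest first):
  and: 12
  grain: 10
  drink: 10

"and", 12 times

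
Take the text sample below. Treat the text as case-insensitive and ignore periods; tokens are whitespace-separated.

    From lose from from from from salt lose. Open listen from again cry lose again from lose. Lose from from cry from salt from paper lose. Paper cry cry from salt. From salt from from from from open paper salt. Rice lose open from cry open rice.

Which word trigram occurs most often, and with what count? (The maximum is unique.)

"from from from", 4 times

Trigram frequencies (highest first):
  from from from: 4
  from salt from: 3
  lose from from: 2
  cry from salt: 2
  from lose from: 1
  from from salt: 1
  … (32 more, each ≤ 1)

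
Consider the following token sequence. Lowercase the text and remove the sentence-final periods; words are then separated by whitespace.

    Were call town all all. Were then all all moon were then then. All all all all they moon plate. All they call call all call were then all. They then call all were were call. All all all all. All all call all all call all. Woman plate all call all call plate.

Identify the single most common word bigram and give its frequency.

"all all", 11 times

Bigram frequencies (highest first):
  all all: 11
  call all: 6
  all call: 5
  were then: 3
  then all: 3
  all they: 3
  … (19 more, each ≤ 2)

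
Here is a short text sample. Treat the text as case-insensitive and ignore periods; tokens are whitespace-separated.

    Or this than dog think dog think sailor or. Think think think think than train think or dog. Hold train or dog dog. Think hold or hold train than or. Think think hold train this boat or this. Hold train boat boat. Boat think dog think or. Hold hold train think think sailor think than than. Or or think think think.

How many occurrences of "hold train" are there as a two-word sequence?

Scanning the 60 overlapping bigram windows for "hold train":
  position 19–20: hold train
  position 27–28: hold train
  position 33–34: hold train
  position 39–40: hold train
  position 49–50: hold train

5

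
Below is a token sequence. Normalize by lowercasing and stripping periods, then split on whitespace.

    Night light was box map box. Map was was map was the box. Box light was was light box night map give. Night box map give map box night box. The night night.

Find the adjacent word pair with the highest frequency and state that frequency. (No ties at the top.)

Bigram frequencies (highest first):
  box map: 3
  light was: 2
  map box: 2
  map was: 2
  was was: 2
  box night: 2
  … (17 more, each ≤ 2)

"box map", 3 times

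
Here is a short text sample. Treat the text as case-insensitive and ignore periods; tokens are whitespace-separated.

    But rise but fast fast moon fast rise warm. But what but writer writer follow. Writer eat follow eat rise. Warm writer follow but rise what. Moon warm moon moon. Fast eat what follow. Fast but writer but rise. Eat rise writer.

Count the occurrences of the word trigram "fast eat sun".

Scanning the 40 overlapping trigram windows for "fast eat sun":
  (none found)

0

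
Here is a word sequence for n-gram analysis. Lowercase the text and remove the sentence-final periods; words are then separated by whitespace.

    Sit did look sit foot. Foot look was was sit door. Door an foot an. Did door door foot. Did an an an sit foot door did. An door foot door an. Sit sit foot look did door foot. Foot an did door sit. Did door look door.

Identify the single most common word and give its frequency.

"door", 11 times

Unigram frequencies (highest first):
  door: 11
  foot: 9
  an: 8
  sit: 7
  did: 7
  look: 4
  … (1 more, each ≤ 2)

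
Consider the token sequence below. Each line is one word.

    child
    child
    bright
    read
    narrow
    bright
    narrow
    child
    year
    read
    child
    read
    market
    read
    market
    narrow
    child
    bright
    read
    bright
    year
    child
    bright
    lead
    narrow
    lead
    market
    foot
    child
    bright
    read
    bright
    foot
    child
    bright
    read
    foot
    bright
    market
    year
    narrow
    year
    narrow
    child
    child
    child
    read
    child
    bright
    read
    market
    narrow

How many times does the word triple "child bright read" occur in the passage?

5

Scanning the 50 overlapping trigram windows for "child bright read":
  position 2–4: child bright read
  position 17–19: child bright read
  position 29–31: child bright read
  position 34–36: child bright read
  position 48–50: child bright read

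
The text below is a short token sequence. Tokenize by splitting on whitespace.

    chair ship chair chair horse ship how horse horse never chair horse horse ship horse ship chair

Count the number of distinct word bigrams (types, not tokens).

11

17 tokens → 16 bigram windows in total.
Repeated bigrams (each contributes count−1 duplicates):
  horse ship: 3
  chair horse: 2
  horse horse: 2
  ship chair: 2
5 duplicate windows → 16 − 5 = 11 distinct.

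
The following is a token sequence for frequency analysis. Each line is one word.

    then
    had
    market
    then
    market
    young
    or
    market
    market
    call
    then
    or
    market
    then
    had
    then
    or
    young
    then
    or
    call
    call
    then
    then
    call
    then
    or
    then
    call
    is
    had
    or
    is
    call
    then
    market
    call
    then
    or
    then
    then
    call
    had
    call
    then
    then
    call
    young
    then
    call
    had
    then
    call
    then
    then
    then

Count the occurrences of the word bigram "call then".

7

Scanning the 55 overlapping bigram windows for "call then":
  position 10–11: call then
  position 22–23: call then
  position 25–26: call then
  position 34–35: call then
  position 37–38: call then
  position 44–45: call then
  position 53–54: call then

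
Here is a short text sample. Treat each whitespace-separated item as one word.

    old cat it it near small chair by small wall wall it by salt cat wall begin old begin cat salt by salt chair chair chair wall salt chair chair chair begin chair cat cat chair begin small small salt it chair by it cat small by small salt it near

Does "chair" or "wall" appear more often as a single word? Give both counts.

"chair" (10 vs 4)

"chair": 10 occurrences
"wall": 4 occurrences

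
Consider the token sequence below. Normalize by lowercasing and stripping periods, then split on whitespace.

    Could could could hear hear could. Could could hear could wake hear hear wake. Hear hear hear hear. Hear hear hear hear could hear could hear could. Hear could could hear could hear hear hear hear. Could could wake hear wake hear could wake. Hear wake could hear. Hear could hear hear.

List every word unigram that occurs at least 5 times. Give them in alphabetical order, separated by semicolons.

could; hear; wake

Unigram counts meeting the condition (at least 5 times):
  could: 18
  hear: 28
  wake: 6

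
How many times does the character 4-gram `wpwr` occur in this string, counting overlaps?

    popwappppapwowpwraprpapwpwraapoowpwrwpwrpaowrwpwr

Sliding a length-4 window over the 49 characters (46 positions):
  position 14–17: wpwr
  position 24–27: wpwr
  position 33–36: wpwr
  position 37–40: wpwr
  position 46–49: wpwr

5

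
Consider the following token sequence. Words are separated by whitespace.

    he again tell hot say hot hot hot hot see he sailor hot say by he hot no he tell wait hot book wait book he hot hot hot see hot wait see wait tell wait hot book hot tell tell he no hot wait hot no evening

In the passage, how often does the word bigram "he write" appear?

Scanning the 47 overlapping bigram windows for "he write":
  (none found)

0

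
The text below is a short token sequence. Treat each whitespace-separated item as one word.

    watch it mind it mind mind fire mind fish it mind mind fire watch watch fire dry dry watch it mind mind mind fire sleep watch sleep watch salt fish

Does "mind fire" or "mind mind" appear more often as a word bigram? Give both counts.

"mind mind" (4 vs 3)

"mind fire": 3 occurrences
"mind mind": 4 occurrences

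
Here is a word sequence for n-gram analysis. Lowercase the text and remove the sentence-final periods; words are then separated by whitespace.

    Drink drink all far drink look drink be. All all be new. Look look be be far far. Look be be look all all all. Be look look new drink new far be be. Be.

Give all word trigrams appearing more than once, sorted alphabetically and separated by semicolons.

Trigram counts meeting the condition (more than once):
  all all be: 2
  look be be: 2

all all be; look be be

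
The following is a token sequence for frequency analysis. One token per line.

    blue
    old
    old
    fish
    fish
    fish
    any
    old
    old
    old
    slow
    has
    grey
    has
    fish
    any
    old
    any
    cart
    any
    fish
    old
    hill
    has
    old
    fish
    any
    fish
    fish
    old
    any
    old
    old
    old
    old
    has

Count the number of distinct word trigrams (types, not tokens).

36 tokens → 34 trigram windows in total.
Repeated trigrams (each contributes count−1 duplicates):
  old old old: 3
  any old old: 2
  fish any old: 2
4 duplicate windows → 34 − 4 = 30 distinct.

30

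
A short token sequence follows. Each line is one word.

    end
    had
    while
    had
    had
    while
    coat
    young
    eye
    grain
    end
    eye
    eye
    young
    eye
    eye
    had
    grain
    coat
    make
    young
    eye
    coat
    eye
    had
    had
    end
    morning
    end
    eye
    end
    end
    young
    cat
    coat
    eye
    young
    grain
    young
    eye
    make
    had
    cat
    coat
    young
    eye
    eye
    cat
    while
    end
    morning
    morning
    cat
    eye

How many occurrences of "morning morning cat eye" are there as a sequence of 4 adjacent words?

Scanning the 51 overlapping 4-gram windows for "morning morning cat eye":
  position 51–54: morning morning cat eye

1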